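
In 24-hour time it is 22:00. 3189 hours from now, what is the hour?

3189 = 132·24 + 21, so 3189 mod 24 = 21.
(22 + 21) mod 24 = 19.

19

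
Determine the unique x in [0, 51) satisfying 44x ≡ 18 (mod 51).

The inverse of 44 mod 51 is 29 (since 44·29 = 1276 ≡ 1).
So x ≡ 29·18 = 522 ≡ 12 (mod 51).

12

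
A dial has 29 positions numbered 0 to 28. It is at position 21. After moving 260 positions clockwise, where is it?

260 − 8·29 = 28, so 260 ≡ 28 (mod 29).
(21 + 28) mod 29 = 20.

20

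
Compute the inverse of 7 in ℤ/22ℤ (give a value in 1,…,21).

22 = 3·7 + 1
7 = 7·1 + 0
Back-substituting gives 7·19 ≡ 1 (mod 22).

19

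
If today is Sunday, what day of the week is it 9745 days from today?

9745 mod 7 = 1 (since 1392·7 = 9744).
Sunday + 1 day → Monday.

Monday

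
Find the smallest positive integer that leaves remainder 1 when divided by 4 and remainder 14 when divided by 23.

x ≡ 1 (mod 4) gives x ∈ {1, 5, 9, 13, 17, 21, 25, 29, …}.
The first of these with x mod 23 = 14 is 37.

37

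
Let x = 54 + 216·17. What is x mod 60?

216·17 = 3672.
Dividing 3672 by 60 gives quotient 61 and remainder 12.
(54 + 12) mod 60 = 6.

6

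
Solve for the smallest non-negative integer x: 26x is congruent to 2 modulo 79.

73

The inverse of 26 mod 79 is 76 (since 26·76 = 1976 ≡ 1).
Multiplying both sides by 76: x ≡ 76·2 = 152 ≡ 73 (mod 79).
Check: 26·73 = 1898 = 24·79 + 2.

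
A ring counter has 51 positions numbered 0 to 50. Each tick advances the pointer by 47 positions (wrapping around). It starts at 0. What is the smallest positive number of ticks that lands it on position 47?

1

The inverse of 47 mod 51 is 38 (since 47·38 = 1786 ≡ 1).
So x ≡ 38·47 = 1786 ≡ 1 (mod 51).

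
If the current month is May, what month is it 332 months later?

January

332 = 27·12 + 8, so 332 mod 12 = 8.
May + 8 months → January.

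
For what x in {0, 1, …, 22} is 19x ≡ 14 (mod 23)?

19⁻¹ ≡ 17 (mod 23) because 19·17 = 323 = 14·23 + 1.
Multiplying both sides by 17: x ≡ 17·14 = 238 ≡ 8 (mod 23).

8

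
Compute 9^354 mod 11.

5

Square-and-reduce mod 11: 9^1≡9, 9^2≡4, 9^4≡5, 9^8≡3, 9^16≡9, 9^32≡4, 9^64≡5, 9^128≡3, 9^256≡9.
354 = 2 + 32 + 64 + 256, so 9^354 ≡ 4·4·5·9 ≡ 5 (mod 11).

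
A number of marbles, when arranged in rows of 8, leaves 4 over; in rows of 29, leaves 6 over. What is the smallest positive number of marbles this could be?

180

x ≡ 4 (mod 8) gives x ∈ {4, 12, 20, 28, 36, 44, 52, 60, …}.
The first of these with x mod 29 = 6 is 180.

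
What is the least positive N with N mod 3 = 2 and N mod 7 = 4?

11

x ≡ 2 (mod 3) gives x ∈ {2, 5, 8, 11}.
The first of these with x mod 7 = 4 is 11.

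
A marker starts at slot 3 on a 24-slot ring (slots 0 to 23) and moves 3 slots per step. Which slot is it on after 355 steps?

355·3 = 1065.
Dividing 1065 by 24 gives quotient 44 and remainder 9.
(3 + 9) mod 24 = 12.

12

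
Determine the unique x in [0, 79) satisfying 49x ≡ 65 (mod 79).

The inverse of 49 mod 79 is 50 (since 49·50 = 2450 ≡ 1).
Multiplying both sides by 50: x ≡ 50·65 = 3250 ≡ 11 (mod 79).

11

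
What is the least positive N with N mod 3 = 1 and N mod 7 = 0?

Since 7·1 ≡ 1 (mod 3), take x = 0 + 7·((1−0)·1 mod 3) = 0 + 7·1 = 7.
Check: 7 mod 3 = 1, 7 mod 7 = 0.

7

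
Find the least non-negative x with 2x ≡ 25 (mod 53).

2⁻¹ ≡ 27 (mod 53) because 2·27 = 54 = 1·53 + 1.
Multiplying both sides by 27: x ≡ 27·25 = 675 ≡ 39 (mod 53).

39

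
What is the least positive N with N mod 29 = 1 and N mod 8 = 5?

117

Since 8·11 ≡ 1 (mod 29), take x = 5 + 8·((1−5)·11 mod 29) = 5 + 8·14 = 117.
Check: 117 mod 29 = 1, 117 mod 8 = 5.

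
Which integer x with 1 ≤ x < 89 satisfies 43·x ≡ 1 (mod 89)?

29

43·29 = 1247 = 14·89 + 1, so 43⁻¹ ≡ 29 (mod 89).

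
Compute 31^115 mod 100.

By repeated squaring mod 100: 31^1≡31, 31^2≡61, 31^4≡21, 31^8≡41, 31^16≡81, 31^32≡61, 31^64≡21.
Since 115 = 1 + 2 + 16 + 32 + 64 in binary, 31^115 ≡ 31·61·81·61·21 ≡ 51 (mod 100).

51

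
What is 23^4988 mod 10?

Last digits of 3^n: 3, 9, 7, 1 (period 4).
4988 mod 4 = 0, so the last digit matches 3^4 = 1.

1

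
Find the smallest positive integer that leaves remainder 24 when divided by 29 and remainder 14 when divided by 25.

314

x ≡ 14 (mod 25) gives x ∈ {14, 39, 64, 89, 114, 139, 164, 189, …}.
The first of these with x mod 29 = 24 is 314.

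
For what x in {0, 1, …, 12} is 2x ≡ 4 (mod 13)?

2

The inverse of 2 mod 13 is 7 (since 2·7 = 14 ≡ 1).
Multiplying both sides by 7: x ≡ 7·4 = 28 ≡ 2 (mod 13).
Check: 2·2 = 4 = 0·13 + 4.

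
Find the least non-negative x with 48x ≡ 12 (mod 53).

48⁻¹ ≡ 21 (mod 53) because 48·21 = 1008 = 19·53 + 1.
Multiplying both sides by 21: x ≡ 21·12 = 252 ≡ 40 (mod 53).

40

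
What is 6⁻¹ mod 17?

6·3 = 18 = 1·17 + 1, so 6⁻¹ ≡ 3 (mod 17).

3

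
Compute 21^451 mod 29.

10

By repeated squaring mod 29: 21^1≡21, 21^2≡6, 21^4≡7, 21^8≡20, 21^16≡23, 21^32≡7, 21^64≡20, 21^128≡23, 21^256≡7.
451 = 1 + 2 + 64 + 128 + 256, so 21^451 ≡ 21·6·20·23·7 ≡ 10 (mod 29).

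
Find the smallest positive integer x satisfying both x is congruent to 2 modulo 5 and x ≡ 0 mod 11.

x ≡ 2 (mod 5) gives x ∈ {2, 7, 12, 17, 22}.
The first of these with x mod 11 = 0 is 22.

22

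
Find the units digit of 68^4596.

The units digit of 68^n cycles with period 4: 8, 4, 2, 6, …
4596 mod 4 = 0, so the last digit matches 8^4 = 6.

6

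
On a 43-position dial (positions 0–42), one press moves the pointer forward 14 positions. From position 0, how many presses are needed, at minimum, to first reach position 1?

40

43 = 3·14 + 1
14 = 14·1 + 0
Back-substituting gives 14·40 ≡ 1 (mod 43).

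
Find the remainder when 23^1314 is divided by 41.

16

Successive squares of 23 mod 41: 23^1≡23, 23^2≡37, 23^4≡16, 23^8≡10, 23^16≡18, 23^32≡37, 23^64≡16, 23^128≡10, 23^256≡18, 23^512≡37, 23^1024≡16.
1314 = 2 + 32 + 256 + 1024, so 23^1314 ≡ 37·37·18·16 ≡ 16 (mod 41).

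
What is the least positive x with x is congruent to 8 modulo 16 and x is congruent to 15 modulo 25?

40

Since 25·9 ≡ 1 (mod 16), take x = 15 + 25·((8−15)·9 mod 16) = 15 + 25·1 = 40.
Check: 40 mod 16 = 8, 40 mod 25 = 15.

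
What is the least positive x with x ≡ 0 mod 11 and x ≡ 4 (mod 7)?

Since 7·8 ≡ 1 (mod 11), take x = 4 + 7·((0−4)·8 mod 11) = 4 + 7·1 = 11.
Check: 11 mod 11 = 0, 11 mod 7 = 4.

11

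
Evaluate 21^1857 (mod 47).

By repeated squaring mod 47: 21^1≡21, 21^2≡18, 21^4≡42, 21^8≡25, 21^16≡14, 21^32≡8, 21^64≡17, 21^128≡7, 21^256≡2, 21^512≡4, 21^1024≡16.
1857 = 1 + 64 + 256 + 512 + 1024, so 21^1857 ≡ 21·17·2·4·16 ≡ 12 (mod 47).

12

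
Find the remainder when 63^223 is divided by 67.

20

By repeated squaring mod 67: 63^1≡63, 63^2≡16, 63^4≡55, 63^8≡10, 63^16≡33, 63^32≡17, 63^64≡21, 63^128≡39.
223 = 1 + 2 + 4 + 8 + 16 + 64 + 128, so 63^223 ≡ 63·16·55·10·33·21·39 ≡ 20 (mod 67).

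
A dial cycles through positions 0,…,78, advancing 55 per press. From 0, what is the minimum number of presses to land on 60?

37

The inverse of 55 mod 79 is 23 (since 55·23 = 1265 ≡ 1).
So x ≡ 23·60 = 1380 ≡ 37 (mod 79).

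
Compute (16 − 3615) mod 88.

3615 = 41·88 + 7, so 3615 mod 88 = 7.
(16 − 7) mod 88 = 9.

9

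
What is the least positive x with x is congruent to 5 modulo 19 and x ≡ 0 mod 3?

24

x ≡ 0 (mod 3) gives x ∈ {0, 3, 6, 9, 12, 15, 18, 21, …}.
The first of these with x mod 19 = 5 is 24.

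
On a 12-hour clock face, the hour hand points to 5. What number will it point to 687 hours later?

8

687 = 57·12 + 3, so 687 mod 12 = 3.
5 + 3 → 8 on a 12-hour dial.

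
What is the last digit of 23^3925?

Last digits of 3^n: 3, 9, 7, 1 (period 4).
3925 mod 4 = 1, so the last digit matches 3^1 = 3.

3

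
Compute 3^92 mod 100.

Successive squares of 3 mod 100: 3^1≡3, 3^2≡9, 3^4≡81, 3^8≡61, 3^16≡21, 3^32≡41, 3^64≡81.
92 = 4 + 8 + 16 + 64, so 3^92 ≡ 81·61·21·81 ≡ 41 (mod 100).

41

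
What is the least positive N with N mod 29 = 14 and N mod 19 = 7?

x ≡ 7 (mod 19) gives x ∈ {7, 26, 45, 64, 83, 102, 121, 140, …}.
The first of these with x mod 29 = 14 is 159.

159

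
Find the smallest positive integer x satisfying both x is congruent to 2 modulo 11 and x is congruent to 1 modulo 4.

x ≡ 1 (mod 4) gives x ∈ {1, 5, 9, 13}.
The first of these with x mod 11 = 2 is 13.

13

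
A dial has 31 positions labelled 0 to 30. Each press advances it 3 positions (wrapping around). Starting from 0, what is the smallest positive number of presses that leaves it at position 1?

21

31 = 10·3 + 1
3 = 3·1 + 0
Back-substituting gives 3·21 ≡ 1 (mod 31).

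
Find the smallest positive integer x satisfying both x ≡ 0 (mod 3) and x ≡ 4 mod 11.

x ≡ 0 (mod 3) gives x ∈ {0, 3, 6, 9, 12, 15}.
The first of these with x mod 11 = 4 is 15.

15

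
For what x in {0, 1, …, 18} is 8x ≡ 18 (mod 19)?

7

8⁻¹ ≡ 12 (mod 19) because 8·12 = 96 = 5·19 + 1.
Multiplying both sides by 12: x ≡ 12·18 = 216 ≡ 7 (mod 19).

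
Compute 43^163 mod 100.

7

By repeated squaring mod 100: 43^1≡43, 43^2≡49, 43^4≡1, 43^8≡1, 43^16≡1, 43^32≡1, 43^64≡1, 43^128≡1.
Since 163 = 1 + 2 + 32 + 128 in binary, 43^163 ≡ 43·49·1·1 ≡ 7 (mod 100).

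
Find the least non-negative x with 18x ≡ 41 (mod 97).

40

18⁻¹ ≡ 27 (mod 97) because 18·27 = 486 = 5·97 + 1.
Multiplying both sides by 27: x ≡ 27·41 = 1107 ≡ 40 (mod 97).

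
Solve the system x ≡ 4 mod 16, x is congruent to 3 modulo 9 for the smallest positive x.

x ≡ 3 (mod 9) gives x ∈ {3, 12, 21, 30, 39, 48, 57, 66, …}.
The first of these with x mod 16 = 4 is 84.

84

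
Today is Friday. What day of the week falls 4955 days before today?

Saturday

4955 − 707·7 = 6, so 4955 ≡ 6 (mod 7).
Friday − 6 days → Saturday.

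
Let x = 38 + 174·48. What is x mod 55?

174·48 = 8352.
8352 = 151·55 + 47, so 8352 mod 55 = 47.
(38 + 47) mod 55 = 30.

30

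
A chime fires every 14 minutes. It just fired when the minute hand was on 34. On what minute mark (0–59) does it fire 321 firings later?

321·14 = 4494.
4494 mod 60 = 54 (since 74·60 = 4440).
(34 + 54) mod 60 = 28.

28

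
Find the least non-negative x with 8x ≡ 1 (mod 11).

7

The inverse of 8 mod 11 is 7 (since 8·7 = 56 ≡ 1).
Multiplying both sides by 7: x ≡ 7·1 = 7 ≡ 7 (mod 11).
Check: 8·7 = 56 = 5·11 + 1.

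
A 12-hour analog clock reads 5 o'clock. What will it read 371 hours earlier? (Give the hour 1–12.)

371 mod 12 = 11 (since 30·12 = 360).
5 − 11 → 6 on a 12-hour dial.

6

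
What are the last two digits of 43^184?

01

Square-and-reduce mod 100: 43^1≡43, 43^2≡49, 43^4≡1, 43^8≡1, 43^16≡1, 43^32≡1, 43^64≡1, 43^128≡1.
184 = 8 + 16 + 32 + 128, so 43^184 ≡ 1·1·1·1 ≡ 1 (mod 100).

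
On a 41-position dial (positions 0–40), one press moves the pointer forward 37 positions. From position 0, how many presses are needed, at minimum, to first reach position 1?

41 = 1·37 + 4
37 = 9·4 + 1
4 = 4·1 + 0
Back-substituting gives 37·10 ≡ 1 (mod 41).

10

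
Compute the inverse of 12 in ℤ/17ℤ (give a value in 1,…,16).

17 = 1·12 + 5
12 = 2·5 + 2
5 = 2·2 + 1
2 = 2·1 + 0
Back-substituting gives 12·10 ≡ 1 (mod 17).

10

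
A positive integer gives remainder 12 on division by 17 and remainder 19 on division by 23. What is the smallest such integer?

318

x ≡ 12 (mod 17) gives x ∈ {12, 29, 46, 63, 80, 97, 114, 131, …}.
The first of these with x mod 23 = 19 is 318.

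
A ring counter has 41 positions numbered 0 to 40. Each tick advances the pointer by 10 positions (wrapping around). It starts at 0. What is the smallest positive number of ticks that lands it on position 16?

18

The inverse of 10 mod 41 is 37 (since 10·37 = 370 ≡ 1).
Multiplying both sides by 37: x ≡ 37·16 = 592 ≡ 18 (mod 41).
Check: 10·18 = 180 = 4·41 + 16.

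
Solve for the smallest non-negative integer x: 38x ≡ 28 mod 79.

34

38⁻¹ ≡ 52 (mod 79) because 38·52 = 1976 = 25·79 + 1.
So x ≡ 52·28 = 1456 ≡ 34 (mod 79).
Check: 38·34 = 1292 = 16·79 + 28.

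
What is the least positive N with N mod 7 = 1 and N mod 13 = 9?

Since 13·6 ≡ 1 (mod 7), take x = 9 + 13·((1−9)·6 mod 7) = 9 + 13·1 = 22.
Check: 22 mod 7 = 1, 22 mod 13 = 9.

22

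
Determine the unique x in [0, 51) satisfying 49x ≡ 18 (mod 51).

49⁻¹ ≡ 25 (mod 51) because 49·25 = 1225 = 24·51 + 1.
Multiplying both sides by 25: x ≡ 25·18 = 450 ≡ 42 (mod 51).

42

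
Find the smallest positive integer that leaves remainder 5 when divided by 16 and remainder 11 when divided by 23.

x ≡ 5 (mod 16) gives x ∈ {5, 21, 37, 53, 69, 85, 101, 117, …}.
The first of these with x mod 23 = 11 is 149.

149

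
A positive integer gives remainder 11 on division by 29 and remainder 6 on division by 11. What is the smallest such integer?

Since 11·8 ≡ 1 (mod 29), take x = 6 + 11·((11−6)·8 mod 29) = 6 + 11·11 = 127.
Check: 127 mod 29 = 11, 127 mod 11 = 6.

127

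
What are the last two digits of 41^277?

81

Successive squares of 41 mod 100: 41^1≡41, 41^2≡81, 41^4≡61, 41^8≡21, 41^16≡41, 41^32≡81, 41^64≡61, 41^128≡21, 41^256≡41.
277 = 1 + 4 + 16 + 256, so 41^277 ≡ 41·61·41·41 ≡ 81 (mod 100).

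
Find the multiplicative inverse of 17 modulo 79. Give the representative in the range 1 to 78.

14

79 = 4·17 + 11
17 = 1·11 + 6
11 = 1·6 + 5
6 = 1·5 + 1
5 = 5·1 + 0
Back-substituting gives 17·14 ≡ 1 (mod 79).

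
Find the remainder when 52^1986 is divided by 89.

Square-and-reduce mod 89: 52^1≡52, 52^2≡34, 52^4≡88, 52^8≡1, 52^16≡1, 52^32≡1, 52^64≡1, 52^128≡1, 52^256≡1, 52^512≡1, 52^1024≡1.
Since 1986 = 2 + 64 + 128 + 256 + 512 + 1024 in binary, 52^1986 ≡ 34·1·1·1·1·1 ≡ 34 (mod 89).

34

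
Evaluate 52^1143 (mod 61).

Square-and-reduce mod 61: 52^1≡52, 52^2≡20, 52^4≡34, 52^8≡58, 52^16≡9, 52^32≡20, 52^64≡34, 52^128≡58, 52^256≡9, 52^512≡20, 52^1024≡34.
Since 1143 = 1 + 2 + 4 + 16 + 32 + 64 + 1024 in binary, 52^1143 ≡ 52·20·34·9·20·34·34 ≡ 3 (mod 61).

3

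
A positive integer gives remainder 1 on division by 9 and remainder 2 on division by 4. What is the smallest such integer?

x ≡ 2 (mod 4) gives x ∈ {2, 6, 10}.
The first of these with x mod 9 = 1 is 10.

10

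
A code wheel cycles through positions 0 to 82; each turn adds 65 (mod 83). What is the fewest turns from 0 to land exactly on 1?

23

83 = 1·65 + 18
65 = 3·18 + 11
18 = 1·11 + 7
11 = 1·7 + 4
7 = 1·4 + 3
4 = 1·3 + 1
3 = 3·1 + 0
Back-substituting gives 65·23 ≡ 1 (mod 83).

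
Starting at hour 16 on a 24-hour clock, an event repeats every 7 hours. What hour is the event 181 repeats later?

11

181·7 = 1267.
1267 = 52·24 + 19, so 1267 mod 24 = 19.
(16 + 19) mod 24 = 11.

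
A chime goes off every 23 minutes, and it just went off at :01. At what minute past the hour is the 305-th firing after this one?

56

305·23 = 7015.
7015 = 116·60 + 55, so 7015 mod 60 = 55.
(1 + 55) mod 60 = 56.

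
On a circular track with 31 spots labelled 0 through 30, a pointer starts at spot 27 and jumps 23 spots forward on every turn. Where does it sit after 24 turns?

21

24·23 = 552.
Dividing 552 by 31 gives quotient 17 and remainder 25.
(27 + 25) mod 31 = 21.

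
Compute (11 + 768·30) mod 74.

768·30 = 23040.
23040 − 311·74 = 26, so 23040 ≡ 26 (mod 74).
(11 + 26) mod 74 = 37.

37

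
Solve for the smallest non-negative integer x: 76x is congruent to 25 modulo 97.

76⁻¹ ≡ 60 (mod 97) because 76·60 = 4560 = 47·97 + 1.
So x ≡ 60·25 = 1500 ≡ 45 (mod 97).
Check: 76·45 = 3420 = 35·97 + 25.

45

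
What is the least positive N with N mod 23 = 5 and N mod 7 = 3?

x ≡ 3 (mod 7) gives x ∈ {3, 10, 17, 24, 31, 38, 45, 52, …}.
The first of these with x mod 23 = 5 is 143.

143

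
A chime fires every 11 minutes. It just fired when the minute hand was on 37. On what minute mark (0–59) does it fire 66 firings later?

66·11 = 726.
Dividing 726 by 60 gives quotient 12 and remainder 6.
(37 + 6) mod 60 = 43.

43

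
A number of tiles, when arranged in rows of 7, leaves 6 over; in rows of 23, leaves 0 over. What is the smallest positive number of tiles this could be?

69

x ≡ 6 (mod 7) gives x ∈ {6, 13, 20, 27, 34, 41, 48, 55, …}.
The first of these with x mod 23 = 0 is 69.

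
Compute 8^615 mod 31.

By repeated squaring mod 31: 8^1≡8, 8^2≡2, 8^4≡4, 8^8≡16, 8^16≡8, 8^32≡2, 8^64≡4, 8^128≡16, 8^256≡8, 8^512≡2.
Since 615 = 1 + 2 + 4 + 32 + 64 + 512 in binary, 8^615 ≡ 8·2·4·2·4·2 ≡ 1 (mod 31).

1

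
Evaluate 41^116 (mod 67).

By repeated squaring mod 67: 41^1≡41, 41^2≡6, 41^4≡36, 41^8≡23, 41^16≡60, 41^32≡49, 41^64≡56.
Since 116 = 4 + 16 + 32 + 64 in binary, 41^116 ≡ 36·60·49·56 ≡ 19 (mod 67).

19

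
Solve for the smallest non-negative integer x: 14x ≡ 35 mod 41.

The inverse of 14 mod 41 is 3 (since 14·3 = 42 ≡ 1).
So x ≡ 3·35 = 105 ≡ 23 (mod 41).

23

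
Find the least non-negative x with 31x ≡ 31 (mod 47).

31⁻¹ ≡ 44 (mod 47) because 31·44 = 1364 = 29·47 + 1.
Multiplying both sides by 44: x ≡ 44·31 = 1364 ≡ 1 (mod 47).
Check: 31·1 = 31 = 0·47 + 31.

1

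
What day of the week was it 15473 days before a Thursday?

15473 mod 7 = 3 (since 2210·7 = 15470).
Thursday − 3 days → Monday.

Monday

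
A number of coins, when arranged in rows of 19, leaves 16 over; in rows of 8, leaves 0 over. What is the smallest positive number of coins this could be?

16

x ≡ 0 (mod 8) gives x ∈ {0, 8, 16}.
The first of these with x mod 19 = 16 is 16.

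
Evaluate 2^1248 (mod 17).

Square-and-reduce mod 17: 2^1≡2, 2^2≡4, 2^4≡16, 2^8≡1, 2^16≡1, 2^32≡1, 2^64≡1, 2^128≡1, 2^256≡1, 2^512≡1, 2^1024≡1.
1248 = 32 + 64 + 128 + 1024, so 2^1248 ≡ 1·1·1·1 ≡ 1 (mod 17).

1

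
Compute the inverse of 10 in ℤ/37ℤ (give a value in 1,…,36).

26

37 = 3·10 + 7
10 = 1·7 + 3
7 = 2·3 + 1
3 = 3·1 + 0
Back-substituting gives 10·26 ≡ 1 (mod 37).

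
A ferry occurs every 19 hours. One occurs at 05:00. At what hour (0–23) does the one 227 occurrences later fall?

22

227·19 = 4313.
Dividing 4313 by 24 gives quotient 179 and remainder 17.
(5 + 17) mod 24 = 22.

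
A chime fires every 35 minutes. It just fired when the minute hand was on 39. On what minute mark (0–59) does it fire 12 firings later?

39

12·35 = 420.
420 − 7·60 = 0, so 420 ≡ 0 (mod 60).
(39 + 0) mod 60 = 39.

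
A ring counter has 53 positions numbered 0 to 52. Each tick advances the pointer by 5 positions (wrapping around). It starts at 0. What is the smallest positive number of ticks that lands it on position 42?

5⁻¹ ≡ 32 (mod 53) because 5·32 = 160 = 3·53 + 1.
Multiplying both sides by 32: x ≡ 32·42 = 1344 ≡ 19 (mod 53).

19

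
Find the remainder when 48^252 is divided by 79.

22

Successive squares of 48 mod 79: 48^1≡48, 48^2≡13, 48^4≡11, 48^8≡42, 48^16≡26, 48^32≡44, 48^64≡40, 48^128≡20.
252 = 4 + 8 + 16 + 32 + 64 + 128, so 48^252 ≡ 11·42·26·44·40·20 ≡ 22 (mod 79).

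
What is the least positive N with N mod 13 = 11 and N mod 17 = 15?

x ≡ 11 (mod 13) gives x ∈ {11, 24, 37, 50, 63, 76, 89, 102, …}.
The first of these with x mod 17 = 15 is 219.

219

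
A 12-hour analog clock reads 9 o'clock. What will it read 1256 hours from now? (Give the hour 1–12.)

5

1256 mod 12 = 8 (since 104·12 = 1248).
9 + 8 → 5 on a 12-hour dial.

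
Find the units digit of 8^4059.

2

The units digit of 8^n cycles with period 4: 8, 4, 2, 6, …
4059 leaves remainder 3 on division by 4, so 8^4059 ends in 2.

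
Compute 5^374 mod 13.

12

Successive squares of 5 mod 13: 5^1≡5, 5^2≡12, 5^4≡1, 5^8≡1, 5^16≡1, 5^32≡1, 5^64≡1, 5^128≡1, 5^256≡1.
Since 374 = 2 + 4 + 16 + 32 + 64 + 256 in binary, 5^374 ≡ 12·1·1·1·1·1 ≡ 12 (mod 13).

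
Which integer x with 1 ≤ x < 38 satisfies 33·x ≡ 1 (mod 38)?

33·15 = 495 = 13·38 + 1, so 33⁻¹ ≡ 15 (mod 38).

15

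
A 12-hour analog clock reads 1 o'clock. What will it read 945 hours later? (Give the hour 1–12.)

10

945 = 78·12 + 9, so 945 mod 12 = 9.
1 + 9 → 10 on a 12-hour dial.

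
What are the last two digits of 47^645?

07

Square-and-reduce mod 100: 47^1≡47, 47^2≡9, 47^4≡81, 47^8≡61, 47^16≡21, 47^32≡41, 47^64≡81, 47^128≡61, 47^256≡21, 47^512≡41.
Since 645 = 1 + 4 + 128 + 512 in binary, 47^645 ≡ 47·81·61·41 ≡ 7 (mod 100).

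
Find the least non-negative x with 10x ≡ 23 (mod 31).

The inverse of 10 mod 31 is 28 (since 10·28 = 280 ≡ 1).
Multiplying both sides by 28: x ≡ 28·23 = 644 ≡ 24 (mod 31).
Check: 10·24 = 240 = 7·31 + 23.

24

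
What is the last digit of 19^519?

9

Last digits of 9^n: 9, 1 (period 2).
519 mod 2 = 1, so the last digit matches 9^1 = 9.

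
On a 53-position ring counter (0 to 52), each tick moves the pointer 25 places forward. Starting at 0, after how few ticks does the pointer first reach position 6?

49

The inverse of 25 mod 53 is 17 (since 25·17 = 425 ≡ 1).
So x ≡ 17·6 = 102 ≡ 49 (mod 53).
Check: 25·49 = 1225 = 23·53 + 6.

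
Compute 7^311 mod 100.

Square-and-reduce mod 100: 7^1≡7, 7^2≡49, 7^4≡1, 7^8≡1, 7^16≡1, 7^32≡1, 7^64≡1, 7^128≡1, 7^256≡1.
311 = 1 + 2 + 4 + 16 + 32 + 256, so 7^311 ≡ 7·49·1·1·1·1 ≡ 43 (mod 100).

43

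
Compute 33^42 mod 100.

Successive squares of 33 mod 100: 33^1≡33, 33^2≡89, 33^4≡21, 33^8≡41, 33^16≡81, 33^32≡61.
42 = 2 + 8 + 32, so 33^42 ≡ 89·41·61 ≡ 89 (mod 100).

89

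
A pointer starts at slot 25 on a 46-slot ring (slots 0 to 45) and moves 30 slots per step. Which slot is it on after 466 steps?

21

466·30 = 13980.
13980 mod 46 = 42 (since 303·46 = 13938).
(25 + 42) mod 46 = 21.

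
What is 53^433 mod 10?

3

Powers of 3 mod 10 repeat with period 4: 3, 9, 7, 1.
433 leaves remainder 1 on division by 4, so 53^433 ends in 3.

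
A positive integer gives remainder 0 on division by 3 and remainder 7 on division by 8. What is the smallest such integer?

15

x ≡ 0 (mod 3) gives x ∈ {0, 3, 6, 9, 12, 15}.
The first of these with x mod 8 = 7 is 15.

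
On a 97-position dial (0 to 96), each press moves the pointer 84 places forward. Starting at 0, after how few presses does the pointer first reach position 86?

68

84⁻¹ ≡ 82 (mod 97) because 84·82 = 6888 = 71·97 + 1.
So x ≡ 82·86 = 7052 ≡ 68 (mod 97).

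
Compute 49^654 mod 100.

1

Square-and-reduce mod 100: 49^1≡49, 49^2≡1, 49^4≡1, 49^8≡1, 49^16≡1, 49^32≡1, 49^64≡1, 49^128≡1, 49^256≡1, 49^512≡1.
Since 654 = 2 + 4 + 8 + 128 + 512 in binary, 49^654 ≡ 1·1·1·1·1 ≡ 1 (mod 100).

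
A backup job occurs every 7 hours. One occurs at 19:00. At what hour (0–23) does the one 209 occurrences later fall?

209·7 = 1463.
1463 mod 24 = 23 (since 60·24 = 1440).
(19 + 23) mod 24 = 18.

18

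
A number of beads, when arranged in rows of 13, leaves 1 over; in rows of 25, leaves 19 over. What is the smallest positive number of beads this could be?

144

x ≡ 1 (mod 13) gives x ∈ {1, 14, 27, 40, 53, 66, 79, 92, …}.
The first of these with x mod 25 = 19 is 144.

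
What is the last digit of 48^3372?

6

Powers of 8 mod 10 repeat with period 4: 8, 4, 2, 6.
3372 mod 4 = 0, so the last digit matches 8^4 = 6.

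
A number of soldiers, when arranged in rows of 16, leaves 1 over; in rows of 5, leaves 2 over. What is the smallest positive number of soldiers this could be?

x ≡ 2 (mod 5) gives x ∈ {2, 7, 12, 17}.
The first of these with x mod 16 = 1 is 17.

17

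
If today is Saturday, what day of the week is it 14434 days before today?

Dividing 14434 by 7 gives quotient 2062 and remainder 0.
Saturday − 0 days → Saturday.

Saturday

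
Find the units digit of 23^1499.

The units digit of 23^n cycles with period 4: 3, 9, 7, 1, …
1499 leaves remainder 3 on division by 4, so 23^1499 ends in 7.

7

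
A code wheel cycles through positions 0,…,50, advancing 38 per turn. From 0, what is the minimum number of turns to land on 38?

The inverse of 38 mod 51 is 47 (since 38·47 = 1786 ≡ 1).
So x ≡ 47·38 = 1786 ≡ 1 (mod 51).

1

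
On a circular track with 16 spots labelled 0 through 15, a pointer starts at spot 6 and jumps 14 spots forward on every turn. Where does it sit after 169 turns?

169·14 = 2366.
Dividing 2366 by 16 gives quotient 147 and remainder 14.
(6 + 14) mod 16 = 4.

4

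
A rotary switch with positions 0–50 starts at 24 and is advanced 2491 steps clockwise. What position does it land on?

2491 mod 51 = 43 (since 48·51 = 2448).
(24 + 43) mod 51 = 16.

16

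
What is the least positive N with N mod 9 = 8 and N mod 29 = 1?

233

Since 29·5 ≡ 1 (mod 9), take x = 1 + 29·((8−1)·5 mod 9) = 1 + 29·8 = 233.
Check: 233 mod 9 = 8, 233 mod 29 = 1.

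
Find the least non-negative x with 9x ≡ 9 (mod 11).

9⁻¹ ≡ 5 (mod 11) because 9·5 = 45 = 4·11 + 1.
So x ≡ 5·9 = 45 ≡ 1 (mod 11).
Check: 9·1 = 9 = 0·11 + 9.

1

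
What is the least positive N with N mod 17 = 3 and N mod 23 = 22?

275

x ≡ 3 (mod 17) gives x ∈ {3, 20, 37, 54, 71, 88, 105, 122, …}.
The first of these with x mod 23 = 22 is 275.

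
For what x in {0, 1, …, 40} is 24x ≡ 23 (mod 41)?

30

The inverse of 24 mod 41 is 12 (since 24·12 = 288 ≡ 1).
Multiplying both sides by 12: x ≡ 12·23 = 276 ≡ 30 (mod 41).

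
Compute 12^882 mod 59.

36

Square-and-reduce mod 59: 12^1≡12, 12^2≡26, 12^4≡27, 12^8≡21, 12^16≡28, 12^32≡17, 12^64≡53, 12^128≡36, 12^256≡57, 12^512≡4.
Since 882 = 2 + 16 + 32 + 64 + 256 + 512 in binary, 12^882 ≡ 26·28·17·53·57·4 ≡ 36 (mod 59).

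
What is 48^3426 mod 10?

4

Powers of 8 mod 10 repeat with period 4: 8, 4, 2, 6.
3426 mod 4 = 2, so the last digit matches 8^2 = 4.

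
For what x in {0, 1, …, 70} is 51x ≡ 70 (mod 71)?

The inverse of 51 mod 71 is 39 (since 51·39 = 1989 ≡ 1).
So x ≡ 39·70 = 2730 ≡ 32 (mod 71).
Check: 51·32 = 1632 = 22·71 + 70.

32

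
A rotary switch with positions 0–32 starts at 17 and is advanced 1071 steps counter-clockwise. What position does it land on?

Dividing 1071 by 33 gives quotient 32 and remainder 15.
(17 − 15) mod 33 = 2.

2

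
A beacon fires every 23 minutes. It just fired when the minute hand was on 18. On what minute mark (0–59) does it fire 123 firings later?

123·23 = 2829.
2829 mod 60 = 9 (since 47·60 = 2820).
(18 + 9) mod 60 = 27.

27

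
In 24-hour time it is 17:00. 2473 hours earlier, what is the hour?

16

2473 = 103·24 + 1, so 2473 mod 24 = 1.
(17 − 1) mod 24 = 16.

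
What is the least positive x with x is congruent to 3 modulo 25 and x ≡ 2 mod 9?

128

Since 9·14 ≡ 1 (mod 25), take x = 2 + 9·((3−2)·14 mod 25) = 2 + 9·14 = 128.
Check: 128 mod 25 = 3, 128 mod 9 = 2.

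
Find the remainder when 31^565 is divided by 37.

Successive squares of 31 mod 37: 31^1≡31, 31^2≡36, 31^4≡1, 31^8≡1, 31^16≡1, 31^32≡1, 31^64≡1, 31^128≡1, 31^256≡1, 31^512≡1.
Since 565 = 1 + 4 + 16 + 32 + 512 in binary, 31^565 ≡ 31·1·1·1·1 ≡ 31 (mod 37).

31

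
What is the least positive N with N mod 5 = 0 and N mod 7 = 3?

x ≡ 0 (mod 5) gives x ∈ {0, 5, 10}.
The first of these with x mod 7 = 3 is 10.

10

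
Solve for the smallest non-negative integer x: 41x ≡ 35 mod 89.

79

The inverse of 41 mod 89 is 76 (since 41·76 = 3116 ≡ 1).
So x ≡ 76·35 = 2660 ≡ 79 (mod 89).
Check: 41·79 = 3239 = 36·89 + 35.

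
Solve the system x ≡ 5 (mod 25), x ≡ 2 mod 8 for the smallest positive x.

130

Since 8·22 ≡ 1 (mod 25), take x = 2 + 8·((5−2)·22 mod 25) = 2 + 8·16 = 130.
Check: 130 mod 25 = 5, 130 mod 8 = 2.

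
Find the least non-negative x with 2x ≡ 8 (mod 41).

The inverse of 2 mod 41 is 21 (since 2·21 = 42 ≡ 1).
So x ≡ 21·8 = 168 ≡ 4 (mod 41).

4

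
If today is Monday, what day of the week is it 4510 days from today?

Wednesday

Dividing 4510 by 7 gives quotient 644 and remainder 2.
Monday + 2 days → Wednesday.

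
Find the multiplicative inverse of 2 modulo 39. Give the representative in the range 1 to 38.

20

39 = 19·2 + 1
2 = 2·1 + 0
Back-substituting gives 2·20 ≡ 1 (mod 39).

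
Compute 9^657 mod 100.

Square-and-reduce mod 100: 9^1≡9, 9^2≡81, 9^4≡61, 9^8≡21, 9^16≡41, 9^32≡81, 9^64≡61, 9^128≡21, 9^256≡41, 9^512≡81.
657 = 1 + 16 + 128 + 512, so 9^657 ≡ 9·41·21·81 ≡ 69 (mod 100).

69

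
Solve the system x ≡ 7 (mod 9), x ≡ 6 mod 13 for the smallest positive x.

x ≡ 7 (mod 9) gives x ∈ {7, 16, 25, 34, 43, 52, 61, 70, …}.
The first of these with x mod 13 = 6 is 97.

97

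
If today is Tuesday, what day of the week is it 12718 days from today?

Monday

12718 − 1816·7 = 6, so 12718 ≡ 6 (mod 7).
Tuesday + 6 days → Monday.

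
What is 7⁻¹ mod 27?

27 = 3·7 + 6
7 = 1·6 + 1
6 = 6·1 + 0
Back-substituting gives 7·4 ≡ 1 (mod 27).

4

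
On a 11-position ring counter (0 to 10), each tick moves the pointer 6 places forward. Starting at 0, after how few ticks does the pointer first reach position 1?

The inverse of 6 mod 11 is 2 (since 6·2 = 12 ≡ 1).
Multiplying both sides by 2: x ≡ 2·1 = 2 ≡ 2 (mod 11).

2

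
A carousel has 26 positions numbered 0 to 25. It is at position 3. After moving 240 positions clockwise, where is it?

9

240 mod 26 = 6 (since 9·26 = 234).
(3 + 6) mod 26 = 9.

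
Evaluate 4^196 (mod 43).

1

Successive squares of 4 mod 43: 4^1≡4, 4^2≡16, 4^4≡41, 4^8≡4, 4^16≡16, 4^32≡41, 4^64≡4, 4^128≡16.
196 = 4 + 64 + 128, so 4^196 ≡ 41·4·16 ≡ 1 (mod 43).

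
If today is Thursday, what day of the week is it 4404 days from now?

Friday

Dividing 4404 by 7 gives quotient 629 and remainder 1.
Thursday + 1 day → Friday.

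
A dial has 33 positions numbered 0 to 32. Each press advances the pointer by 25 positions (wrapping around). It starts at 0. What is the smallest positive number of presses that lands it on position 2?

8

The inverse of 25 mod 33 is 4 (since 25·4 = 100 ≡ 1).
So x ≡ 4·2 = 8 ≡ 8 (mod 33).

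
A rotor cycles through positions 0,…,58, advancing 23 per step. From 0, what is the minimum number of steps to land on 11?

23⁻¹ ≡ 18 (mod 59) because 23·18 = 414 = 7·59 + 1.
So x ≡ 18·11 = 198 ≡ 21 (mod 59).
Check: 23·21 = 483 = 8·59 + 11.

21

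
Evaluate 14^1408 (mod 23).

1

By repeated squaring mod 23: 14^1≡14, 14^2≡12, 14^4≡6, 14^8≡13, 14^16≡8, 14^32≡18, 14^64≡2, 14^128≡4, 14^256≡16, 14^512≡3, 14^1024≡9.
Since 1408 = 128 + 256 + 1024 in binary, 14^1408 ≡ 4·16·9 ≡ 1 (mod 23).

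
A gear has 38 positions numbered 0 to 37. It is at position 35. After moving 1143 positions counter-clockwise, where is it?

32

1143 = 30·38 + 3, so 1143 mod 38 = 3.
(35 − 3) mod 38 = 32.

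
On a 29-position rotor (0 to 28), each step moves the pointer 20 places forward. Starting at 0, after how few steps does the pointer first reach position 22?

The inverse of 20 mod 29 is 16 (since 20·16 = 320 ≡ 1).
So x ≡ 16·22 = 352 ≡ 4 (mod 29).

4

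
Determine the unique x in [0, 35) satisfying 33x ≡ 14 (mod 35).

33⁻¹ ≡ 17 (mod 35) because 33·17 = 561 = 16·35 + 1.
Multiplying both sides by 17: x ≡ 17·14 = 238 ≡ 28 (mod 35).

28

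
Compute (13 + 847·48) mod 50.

19

847·48 = 40656.
Dividing 40656 by 50 gives quotient 813 and remainder 6.
(13 + 6) mod 50 = 19.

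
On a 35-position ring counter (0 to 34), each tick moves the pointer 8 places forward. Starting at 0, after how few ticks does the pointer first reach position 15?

15

8⁻¹ ≡ 22 (mod 35) because 8·22 = 176 = 5·35 + 1.
Multiplying both sides by 22: x ≡ 22·15 = 330 ≡ 15 (mod 35).
Check: 8·15 = 120 = 3·35 + 15.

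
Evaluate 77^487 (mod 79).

35

By repeated squaring mod 79: 77^1≡77, 77^2≡4, 77^4≡16, 77^8≡19, 77^16≡45, 77^32≡50, 77^64≡51, 77^128≡73, 77^256≡36.
487 = 1 + 2 + 4 + 32 + 64 + 128 + 256, so 77^487 ≡ 77·4·16·50·51·73·36 ≡ 35 (mod 79).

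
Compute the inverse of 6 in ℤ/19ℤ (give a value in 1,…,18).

16

19 = 3·6 + 1
6 = 6·1 + 0
Back-substituting gives 6·16 ≡ 1 (mod 19).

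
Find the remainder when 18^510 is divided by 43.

By repeated squaring mod 43: 18^1≡18, 18^2≡23, 18^4≡13, 18^8≡40, 18^16≡9, 18^32≡38, 18^64≡25, 18^128≡23, 18^256≡13.
Since 510 = 2 + 4 + 8 + 16 + 32 + 64 + 128 + 256 in binary, 18^510 ≡ 23·13·40·9·38·25·23·13 ≡ 41 (mod 43).

41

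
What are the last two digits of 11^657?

Square-and-reduce mod 100: 11^1≡11, 11^2≡21, 11^4≡41, 11^8≡81, 11^16≡61, 11^32≡21, 11^64≡41, 11^128≡81, 11^256≡61, 11^512≡21.
Since 657 = 1 + 16 + 128 + 512 in binary, 11^657 ≡ 11·61·81·21 ≡ 71 (mod 100).

71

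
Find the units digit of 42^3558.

Last digits of 2^n: 2, 4, 8, 6 (period 4).
3558 mod 4 = 2, so the last digit matches 2^2 = 4.

4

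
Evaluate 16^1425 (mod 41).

Square-and-reduce mod 41: 16^1≡16, 16^2≡10, 16^4≡18, 16^8≡37, 16^16≡16, 16^32≡10, 16^64≡18, 16^128≡37, 16^256≡16, 16^512≡10, 16^1024≡18.
Since 1425 = 1 + 16 + 128 + 256 + 1024 in binary, 16^1425 ≡ 16·16·37·16·18 ≡ 1 (mod 41).

1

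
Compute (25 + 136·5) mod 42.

136·5 = 680.
Dividing 680 by 42 gives quotient 16 and remainder 8.
(25 + 8) mod 42 = 33.

33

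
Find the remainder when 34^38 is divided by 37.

By repeated squaring mod 37: 34^1≡34, 34^2≡9, 34^4≡7, 34^8≡12, 34^16≡33, 34^32≡16.
Since 38 = 2 + 4 + 32 in binary, 34^38 ≡ 9·7·16 ≡ 9 (mod 37).

9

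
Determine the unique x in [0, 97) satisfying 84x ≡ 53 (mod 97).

78

The inverse of 84 mod 97 is 82 (since 84·82 = 6888 ≡ 1).
Multiplying both sides by 82: x ≡ 82·53 = 4346 ≡ 78 (mod 97).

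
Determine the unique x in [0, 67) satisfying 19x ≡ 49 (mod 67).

59

The inverse of 19 mod 67 is 60 (since 19·60 = 1140 ≡ 1).
Multiplying both sides by 60: x ≡ 60·49 = 2940 ≡ 59 (mod 67).
Check: 19·59 = 1121 = 16·67 + 49.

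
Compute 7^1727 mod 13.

Successive squares of 7 mod 13: 7^1≡7, 7^2≡10, 7^4≡9, 7^8≡3, 7^16≡9, 7^32≡3, 7^64≡9, 7^128≡3, 7^256≡9, 7^512≡3, 7^1024≡9.
1727 = 1 + 2 + 4 + 8 + 16 + 32 + 128 + 512 + 1024, so 7^1727 ≡ 7·10·9·3·9·3·3·3·9 ≡ 2 (mod 13).

2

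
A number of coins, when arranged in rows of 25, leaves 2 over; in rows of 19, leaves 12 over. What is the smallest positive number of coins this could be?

202

x ≡ 12 (mod 19) gives x ∈ {12, 31, 50, 69, 88, 107, 126, 145, …}.
The first of these with x mod 25 = 2 is 202.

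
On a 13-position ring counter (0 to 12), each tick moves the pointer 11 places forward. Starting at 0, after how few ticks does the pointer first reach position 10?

The inverse of 11 mod 13 is 6 (since 11·6 = 66 ≡ 1).
Multiplying both sides by 6: x ≡ 6·10 = 60 ≡ 8 (mod 13).

8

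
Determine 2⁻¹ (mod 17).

9

2·9 = 18 = 1·17 + 1, so 2⁻¹ ≡ 9 (mod 17).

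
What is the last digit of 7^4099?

3

Powers of 7 mod 10 repeat with period 4: 7, 9, 3, 1.
4099 leaves remainder 3 on division by 4, so 7^4099 ends in 3.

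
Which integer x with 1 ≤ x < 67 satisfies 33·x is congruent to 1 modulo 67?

67 = 2·33 + 1
33 = 33·1 + 0
Back-substituting gives 33·65 ≡ 1 (mod 67).

65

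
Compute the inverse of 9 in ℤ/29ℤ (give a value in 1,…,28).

29 = 3·9 + 2
9 = 4·2 + 1
2 = 2·1 + 0
Back-substituting gives 9·13 ≡ 1 (mod 29).

13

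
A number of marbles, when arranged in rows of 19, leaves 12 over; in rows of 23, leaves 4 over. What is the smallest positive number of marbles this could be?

50

x ≡ 12 (mod 19) gives x ∈ {12, 31, 50}.
The first of these with x mod 23 = 4 is 50.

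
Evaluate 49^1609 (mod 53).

Square-and-reduce mod 53: 49^1≡49, 49^2≡16, 49^4≡44, 49^8≡28, 49^16≡42, 49^32≡15, 49^64≡13, 49^128≡10, 49^256≡47, 49^512≡36, 49^1024≡24.
1609 = 1 + 8 + 64 + 512 + 1024, so 49^1609 ≡ 49·28·13·36·24 ≡ 24 (mod 53).

24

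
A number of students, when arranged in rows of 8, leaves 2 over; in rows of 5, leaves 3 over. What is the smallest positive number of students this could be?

18

Since 5·5 ≡ 1 (mod 8), take x = 3 + 5·((2−3)·5 mod 8) = 3 + 5·3 = 18.
Check: 18 mod 8 = 2, 18 mod 5 = 3.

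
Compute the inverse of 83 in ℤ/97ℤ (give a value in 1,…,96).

90

83·90 = 7470 = 77·97 + 1, so 83⁻¹ ≡ 90 (mod 97).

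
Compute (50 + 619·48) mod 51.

619·48 = 29712.
29712 = 582·51 + 30, so 29712 mod 51 = 30.
(50 + 30) mod 51 = 29.

29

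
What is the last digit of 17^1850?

9

The units digit of 17^n cycles with period 4: 7, 9, 3, 1, …
1850 leaves remainder 2 on division by 4, so 17^1850 ends in 9.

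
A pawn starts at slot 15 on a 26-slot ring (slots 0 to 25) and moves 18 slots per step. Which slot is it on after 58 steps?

19

58·18 = 1044.
Dividing 1044 by 26 gives quotient 40 and remainder 4.
(15 + 4) mod 26 = 19.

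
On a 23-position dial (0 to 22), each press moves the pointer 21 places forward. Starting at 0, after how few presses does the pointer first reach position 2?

The inverse of 21 mod 23 is 11 (since 21·11 = 231 ≡ 1).
Multiplying both sides by 11: x ≡ 11·2 = 22 ≡ 22 (mod 23).
Check: 21·22 = 462 = 20·23 + 2.

22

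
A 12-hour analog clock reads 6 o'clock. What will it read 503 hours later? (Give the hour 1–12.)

Dividing 503 by 12 gives quotient 41 and remainder 11.
6 + 11 → 5 on a 12-hour dial.

5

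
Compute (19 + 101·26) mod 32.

101·26 = 2626.
2626 − 82·32 = 2, so 2626 ≡ 2 (mod 32).
(19 + 2) mod 32 = 21.

21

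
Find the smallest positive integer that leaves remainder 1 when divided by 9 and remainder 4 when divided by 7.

46

x ≡ 4 (mod 7) gives x ∈ {4, 11, 18, 25, 32, 39, 46}.
The first of these with x mod 9 = 1 is 46.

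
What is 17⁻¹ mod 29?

29 = 1·17 + 12
17 = 1·12 + 5
12 = 2·5 + 2
5 = 2·2 + 1
2 = 2·1 + 0
Back-substituting gives 17·12 ≡ 1 (mod 29).

12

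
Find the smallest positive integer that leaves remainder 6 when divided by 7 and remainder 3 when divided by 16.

83

Since 16·4 ≡ 1 (mod 7), take x = 3 + 16·((6−3)·4 mod 7) = 3 + 16·5 = 83.
Check: 83 mod 7 = 6, 83 mod 16 = 3.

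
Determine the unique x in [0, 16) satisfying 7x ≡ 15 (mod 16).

9

7⁻¹ ≡ 7 (mod 16) because 7·7 = 49 = 3·16 + 1.
So x ≡ 7·15 = 105 ≡ 9 (mod 16).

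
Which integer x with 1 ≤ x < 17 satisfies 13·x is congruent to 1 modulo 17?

4

13·4 = 52 = 3·17 + 1, so 13⁻¹ ≡ 4 (mod 17).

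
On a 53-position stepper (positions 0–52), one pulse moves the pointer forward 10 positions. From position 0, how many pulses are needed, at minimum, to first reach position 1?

10·16 = 160 = 3·53 + 1, so 10⁻¹ ≡ 16 (mod 53).

16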